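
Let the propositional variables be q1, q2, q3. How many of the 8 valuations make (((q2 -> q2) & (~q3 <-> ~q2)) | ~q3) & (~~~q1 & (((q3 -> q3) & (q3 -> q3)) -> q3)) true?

Initial set: {T ((((q2 -> q2) & (~q3 <-> ~q2)) | ~q3) & (~~~q1 & (((q3 -> q3) & (q3 -> q3)) -> q3)))}.
T ((((q2 -> q2) & (~q3 <-> ~q2)) | ~q3) & (~~~q1 & (((q3 -> q3) & (q3 -> q3)) -> q3))): α-rule — add T (((q2 -> q2) & (~q3 <-> ~q2)) | ~q3), T (~~~q1 & (((q3 -> q3) & (q3 -> q3)) -> q3)).
T (~~~q1 & (((q3 -> q3) & (q3 -> q3)) -> q3)): α-rule — add T ~~~q1, T (((q3 -> q3) & (q3 -> q3)) -> q3).
T ~~~q1: drop double negation, giving T ~q1.
T (((q2 -> q2) & (~q3 <-> ~q2)) | ~q3): β-rule — branch into T ((q2 -> q2) & (~q3 <-> ~q2))  //  T ~q3.
  branch 1 (add T ((q2 -> q2) & (~q3 <-> ~q2))):
    T ((q2 -> q2) & (~q3 <-> ~q2)): α-rule — add T (q2 -> q2), T (~q3 <-> ~q2).
    T (((q3 -> q3) & (q3 -> q3)) -> q3): β-rule — branch into F ((q3 -> q3) & (q3 -> q3))  //  T q3.
      branch 1.1 (add F ((q3 -> q3) & (q3 -> q3))):
        T (q2 -> q2): β-rule — branch into F q2  //  T q2.
          branch 1.1.1 (add F q2):
            T (~q3 <-> ~q2): β-rule — branch into T ~q3, T ~q2  //  F ~q3, F ~q2.
              branch 1.1.1.1 (add T ~q3, T ~q2):
                F ((q3 -> q3) & (q3 -> q3)): β-rule — branch into F (q3 -> q3)  //  F (q3 -> q3).
                  branch 1.1.1.1.1 (add F (q3 -> q3)):
                    F (q3 -> q3): α-rule — add T q3, F q3.
                    × closes — contains both q3 and ~q3.
                  branch 1.1.1.1.2 (add F (q3 -> q3)):
                    F (q3 -> q3): α-rule — add T q3, F q3.
                    × closes — contains both q3 and ~q3.
              branch 1.1.1.2 (add F ~q3, F ~q2):
                × closes — contains both q2 and ~q2.
          branch 1.1.2 (add T q2):
            T (~q3 <-> ~q2): β-rule — branch into T ~q3, T ~q2  //  F ~q3, F ~q2.
              branch 1.1.2.1 (add T ~q3, T ~q2):
                × closes — contains both q2 and ~q2.
              branch 1.1.2.2 (add F ~q3, F ~q2):
                F ((q3 -> q3) & (q3 -> q3)): β-rule — branch into F (q3 -> q3)  //  F (q3 -> q3).
                  branch 1.1.2.2.1 (add F (q3 -> q3)):
                    F (q3 -> q3): α-rule — add T q3, F q3.
                    × closes — contains both q3 and ~q3.
                  branch 1.1.2.2.2 (add F (q3 -> q3)):
                    F (q3 -> q3): α-rule — add T q3, F q3.
                    × closes — contains both q3 and ~q3.
      branch 1.2 (add T q3):
        T (q2 -> q2): β-rule — branch into F q2  //  T q2.
          branch 1.2.1 (add F q2):
            T (~q3 <-> ~q2): β-rule — branch into T ~q3, T ~q2  //  F ~q3, F ~q2.
              branch 1.2.1.1 (add T ~q3, T ~q2):
                × closes — contains both q3 and ~q3.
              branch 1.2.1.2 (add F ~q3, F ~q2):
                × closes — contains both q2 and ~q2.
          branch 1.2.2 (add T q2):
            T (~q3 <-> ~q2): β-rule — branch into T ~q3, T ~q2  //  F ~q3, F ~q2.
              branch 1.2.2.1 (add T ~q3, T ~q2):
                × closes — contains both q3 and ~q3.
              branch 1.2.2.2 (add F ~q3, F ~q2):
                ○ open, literals {q1=0, q2=1, q3=1}.
  branch 2 (add T ~q3):
    T (((q3 -> q3) & (q3 -> q3)) -> q3): β-rule — branch into F ((q3 -> q3) & (q3 -> q3))  //  T q3.
      branch 2.1 (add F ((q3 -> q3) & (q3 -> q3))):
        F ((q3 -> q3) & (q3 -> q3)): β-rule — branch into F (q3 -> q3)  //  F (q3 -> q3).
          branch 2.1.1 (add F (q3 -> q3)):
            F (q3 -> q3): α-rule — add T q3, F q3.
            × closes — contains both q3 and ~q3.
          branch 2.1.2 (add F (q3 -> q3)):
            F (q3 -> q3): α-rule — add T q3, F q3.
            × closes — contains both q3 and ~q3.
      branch 2.2 (add T q3):
        × closes — contains both q3 and ~q3.
12 branches closed, 1 open.
Each open branch fixes some atoms; the unmentioned ones are free. Counting distinct full assignments: branch {q1=0, q2=1, q3=1} (none free) contributes 1 new. Total: 1.

1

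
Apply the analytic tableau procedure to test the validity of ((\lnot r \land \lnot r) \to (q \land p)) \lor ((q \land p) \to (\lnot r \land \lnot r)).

Valid

Assume the negation and expand:
Initial set: {\lnot (((\lnot r \land \lnot r) \to (q \land p)) \lor ((q \land p) \to (\lnot r \land \lnot r)))}.
\lnot (((\lnot r \land \lnot r) \to (q \land p)) \lor ((q \land p) \to (\lnot r \land \lnot r))): α-rule — add \lnot ((\lnot r \land \lnot r) \to (q \land p)), \lnot ((q \land p) \to (\lnot r \land \lnot r)).
\lnot ((\lnot r \land \lnot r) \to (q \land p)): α-rule — add (\lnot r \land \lnot r), \lnot (q \land p).
\lnot ((q \land p) \to (\lnot r \land \lnot r)): α-rule — add (q \land p), \lnot (\lnot r \land \lnot r).
(\lnot r \land \lnot r): α-rule — add \lnot r, \lnot r.
(q \land p): α-rule — add q, p.
\lnot (q \land p): β-rule — branch into \lnot q  //  \lnot p.
  branch 1 (add \lnot q):
    × closes — contains both q and \lnot q.
  branch 2 (add \lnot p):
    × closes — contains both p and \lnot p.
All 2 branches close.
Every branch closed, so the negation is unsatisfiable and the formula is valid.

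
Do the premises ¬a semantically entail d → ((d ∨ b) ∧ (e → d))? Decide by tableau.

Yes

Initial set: {¬a; ¬(d → ((d ∨ b) ∧ (e → d)))}.
¬(d → ((d ∨ b) ∧ (e → d))): α-rule — add d, ¬((d ∨ b) ∧ (e → d)).
¬((d ∨ b) ∧ (e → d)): β-rule — branch into ¬(d ∨ b)  //  ¬(e → d).
  branch 1 (add ¬(d ∨ b)):
    ¬(d ∨ b): α-rule — add ¬d, ¬b.
    × closes — contains both d and ¬d.
  branch 2 (add ¬(e → d)):
    ¬(e → d): α-rule — add e, ¬d.
    × closes — contains both d and ¬d.
All 2 branches close.
Every branch closed, so the premises entail the conclusion.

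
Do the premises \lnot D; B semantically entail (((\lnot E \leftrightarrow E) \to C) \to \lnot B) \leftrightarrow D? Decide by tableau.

Initial set: {T \lnot D; T B; F ((((\lnot E \leftrightarrow E) \to C) \to \lnot B) \leftrightarrow D)}.
F ((((\lnot E \leftrightarrow E) \to C) \to \lnot B) \leftrightarrow D): β-rule — branch into T (((\lnot E \leftrightarrow E) \to C) \to \lnot B), F D  //  F (((\lnot E \leftrightarrow E) \to C) \to \lnot B), T D.
  branch 1 (add T (((\lnot E \leftrightarrow E) \to C) \to \lnot B), F D):
    T (((\lnot E \leftrightarrow E) \to C) \to \lnot B): β-rule — branch into F ((\lnot E \leftrightarrow E) \to C)  //  T \lnot B.
      branch 1.1 (add F ((\lnot E \leftrightarrow E) \to C)):
        F ((\lnot E \leftrightarrow E) \to C): α-rule — add T (\lnot E \leftrightarrow E), F C.
        T (\lnot E \leftrightarrow E): β-rule — branch into T \lnot E, T E  //  F \lnot E, F E.
          branch 1.1.1 (add T \lnot E, T E):
            × closes — contains both E and \lnot E.
          branch 1.1.2 (add F \lnot E, F E):
            × closes — contains both E and \lnot E.
      branch 1.2 (add T \lnot B):
        × closes — contains both B and \lnot B.
  branch 2 (add F (((\lnot E \leftrightarrow E) \to C) \to \lnot B), T D):
    × closes — contains both D and \lnot D.
All 4 branches close.
Every branch closed, so the premises entail the conclusion.

Yes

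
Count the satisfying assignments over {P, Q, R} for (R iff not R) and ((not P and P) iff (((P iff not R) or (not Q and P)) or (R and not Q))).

0

Initial set: {((R iff not R) and ((not P and P) iff (((P iff not R) or (not Q and P)) or (R and not Q))))}.
((R iff not R) and ((not P and P) iff (((P iff not R) or (not Q and P)) or (R and not Q)))): α-rule — add (R iff not R), ((not P and P) iff (((P iff not R) or (not Q and P)) or (R and not Q))).
(R iff not R): β-rule — branch into R, not R  //  not R, not not R.
  branch 1 (add R, not R):
    × closes — contains both R and not R.
  branch 2 (add not R, not not R):
    × closes — contains both R and not R.
All 2 branches close.
No open branches: the formula has 0 satisfying assignments.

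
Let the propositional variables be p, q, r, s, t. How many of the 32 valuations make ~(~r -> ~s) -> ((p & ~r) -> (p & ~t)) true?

30

Initial set: {T (~(~r -> ~s) -> ((p & ~r) -> (p & ~t)))}.
T (~(~r -> ~s) -> ((p & ~r) -> (p & ~t))): β-rule — branch into F ~(~r -> ~s)  //  T ((p & ~r) -> (p & ~t)).
  branch 1 (add F ~(~r -> ~s)):
    F ~(~r -> ~s): β-rule — branch into F ~r  //  T ~s.
      branch 1.1 (add F ~r):
        ○ open, literals {r=true}.
      branch 1.2 (add T ~s):
        ○ open, literals {s=false}.
  branch 2 (add T ((p & ~r) -> (p & ~t))):
    T ((p & ~r) -> (p & ~t)): β-rule — branch into F (p & ~r)  //  T (p & ~t).
      branch 2.1 (add F (p & ~r)):
        F (p & ~r): β-rule — branch into F p  //  F ~r.
          branch 2.1.1 (add F p):
            ○ open, literals {p=false}.
          branch 2.1.2 (add F ~r):
            ○ open, literals {r=true}.
      branch 2.2 (add T (p & ~t)):
        T (p & ~t): α-rule — add T p, T ~t.
        ○ open, literals {p=true, t=false}.
0 branches closed, 5 open.
Each open branch fixes some atoms; the unmentioned ones are free. Counting distinct full assignments: branch {r=true} (p, q, s, t) contributes 16 new; branch {s=false} (p, q, r, t) contributes 8 new; branch {p=false} (q, r, s, t) contributes 4 new; branch {r=true} (p, q, s, t) contributes 0 new; branch {p=true, t=false} (q, r, s) contributes 2 new. Total: 30.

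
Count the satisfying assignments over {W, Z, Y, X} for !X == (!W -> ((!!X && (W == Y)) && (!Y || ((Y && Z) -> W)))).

Initial set: {(!X == (!W -> ((!!X && (W == Y)) && (!Y || ((Y && Z) -> W)))))}.
(!X == (!W -> ((!!X && (W == Y)) && (!Y || ((Y && Z) -> W))))): β-rule — branch into !X, (!W -> ((!!X && (W == Y)) && (!Y || ((Y && Z) -> W))))  //  !!X, !(!W -> ((!!X && (W == Y)) && (!Y || ((Y && Z) -> W)))).
  branch 1 (add !X, (!W -> ((!!X && (W == Y)) && (!Y || ((Y && Z) -> W))))):
    (!W -> ((!!X && (W == Y)) && (!Y || ((Y && Z) -> W)))): β-rule — branch into !!W  //  ((!!X && (W == Y)) && (!Y || ((Y && Z) -> W))).
      branch 1.1 (add !!W):
        ○ open, literals {W=1, X=0}.
      branch 1.2 (add ((!!X && (W == Y)) && (!Y || ((Y && Z) -> W)))):
        ((!!X && (W == Y)) && (!Y || ((Y && Z) -> W))): α-rule — add (!!X && (W == Y)), (!Y || ((Y && Z) -> W)).
        (!!X && (W == Y)): α-rule — add !!X, (W == Y).
        !!X: drop double negation, giving X.
        × closes — contains both X and !X.
  branch 2 (add !!X, !(!W -> ((!!X && (W == Y)) && (!Y || ((Y && Z) -> W))))):
    !(!W -> ((!!X && (W == Y)) && (!Y || ((Y && Z) -> W)))): α-rule — add !W, !((!!X && (W == Y)) && (!Y || ((Y && Z) -> W))).
    !((!!X && (W == Y)) && (!Y || ((Y && Z) -> W))): β-rule — branch into !(!!X && (W == Y))  //  !(!Y || ((Y && Z) -> W)).
      branch 2.1 (add !(!!X && (W == Y))):
        !(!!X && (W == Y)): β-rule — branch into !!!X  //  !(W == Y).
          branch 2.1.1 (add !!!X):
            !!!X: drop double negation, giving !X.
            × closes — contains both X and !X.
          branch 2.1.2 (add !(W == Y)):
            !(W == Y): β-rule — branch into W, !Y  //  !W, Y.
              branch 2.1.2.1 (add W, !Y):
                × closes — contains both W and !W.
              branch 2.1.2.2 (add !W, Y):
                ○ open, literals {W=0, X=1, Y=1}.
      branch 2.2 (add !(!Y || ((Y && Z) -> W))):
        !(!Y || ((Y && Z) -> W)): α-rule — add !!Y, !((Y && Z) -> W).
        !((Y && Z) -> W): α-rule — add (Y && Z), !W.
        (Y && Z): α-rule — add Y, Z.
        ○ open, literals {W=0, X=1, Y=1, Z=1}.
3 branches closed, 3 open.
Each open branch fixes some atoms; the unmentioned ones are free. Counting distinct full assignments: branch {W=1, X=0} (Z, Y) contributes 4 new; branch {W=0, X=1, Y=1} (Z) contributes 2 new; branch {W=0, X=1, Y=1, Z=1} (none free) contributes 0 new. Total: 6.

6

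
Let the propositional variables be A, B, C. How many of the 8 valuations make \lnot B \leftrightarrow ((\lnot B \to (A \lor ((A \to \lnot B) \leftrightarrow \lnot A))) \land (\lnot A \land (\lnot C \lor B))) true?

3

Initial set: {(\lnot B \leftrightarrow ((\lnot B \to (A \lor ((A \to \lnot B) \leftrightarrow \lnot A))) \land (\lnot A \land (\lnot C \lor B))))}.
(\lnot B \leftrightarrow ((\lnot B \to (A \lor ((A \to \lnot B) \leftrightarrow \lnot A))) \land (\lnot A \land (\lnot C \lor B)))): β-rule — branch into \lnot B, ((\lnot B \to (A \lor ((A \to \lnot B) \leftrightarrow \lnot A))) \land (\lnot A \land (\lnot C \lor B)))  //  \lnot \lnot B, \lnot ((\lnot B \to (A \lor ((A \to \lnot B) \leftrightarrow \lnot A))) \land (\lnot A \land (\lnot C \lor B))).
  branch 1 (add \lnot B, ((\lnot B \to (A \lor ((A \to \lnot B) \leftrightarrow \lnot A))) \land (\lnot A \land (\lnot C \lor B)))):
    ((\lnot B \to (A \lor ((A \to \lnot B) \leftrightarrow \lnot A))) \land (\lnot A \land (\lnot C \lor B))): α-rule — add (\lnot B \to (A \lor ((A \to \lnot B) \leftrightarrow \lnot A))), (\lnot A \land (\lnot C \lor B)).
    (\lnot A \land (\lnot C \lor B)): α-rule — add \lnot A, (\lnot C \lor B).
    (\lnot B \to (A \lor ((A \to \lnot B) \leftrightarrow \lnot A))): β-rule — branch into \lnot \lnot B  //  (A \lor ((A \to \lnot B) \leftrightarrow \lnot A)).
      branch 1.1 (add \lnot \lnot B):
        × closes — contains both B and \lnot B.
      branch 1.2 (add (A \lor ((A \to \lnot B) \leftrightarrow \lnot A))):
        (\lnot C \lor B): β-rule — branch into \lnot C  //  B.
          branch 1.2.1 (add \lnot C):
            (A \lor ((A \to \lnot B) \leftrightarrow \lnot A)): β-rule — branch into A  //  ((A \to \lnot B) \leftrightarrow \lnot A).
              branch 1.2.1.1 (add A):
                × closes — contains both A and \lnot A.
              branch 1.2.1.2 (add ((A \to \lnot B) \leftrightarrow \lnot A)):
                ((A \to \lnot B) \leftrightarrow \lnot A): β-rule — branch into (A \to \lnot B), \lnot A  //  \lnot (A \to \lnot B), \lnot \lnot A.
                  branch 1.2.1.2.1 (add (A \to \lnot B), \lnot A):
                    (A \to \lnot B): β-rule — branch into \lnot A  //  \lnot B.
                      branch 1.2.1.2.1.1 (add \lnot A):
                        ○ open, literals {A=F, B=F, C=F}.
                      branch 1.2.1.2.1.2 (add \lnot B):
                        ○ open, literals {A=F, B=F, C=F}.
                  branch 1.2.1.2.2 (add \lnot (A \to \lnot B), \lnot \lnot A):
                    × closes — contains both A and \lnot A.
          branch 1.2.2 (add B):
            × closes — contains both B and \lnot B.
  branch 2 (add \lnot \lnot B, \lnot ((\lnot B \to (A \lor ((A \to \lnot B) \leftrightarrow \lnot A))) \land (\lnot A \land (\lnot C \lor B)))):
    \lnot ((\lnot B \to (A \lor ((A \to \lnot B) \leftrightarrow \lnot A))) \land (\lnot A \land (\lnot C \lor B))): β-rule — branch into \lnot (\lnot B \to (A \lor ((A \to \lnot B) \leftrightarrow \lnot A)))  //  \lnot (\lnot A \land (\lnot C \lor B)).
      branch 2.1 (add \lnot (\lnot B \to (A \lor ((A \to \lnot B) \leftrightarrow \lnot A)))):
        \lnot (\lnot B \to (A \lor ((A \to \lnot B) \leftrightarrow \lnot A))): α-rule — add \lnot B, \lnot (A \lor ((A \to \lnot B) \leftrightarrow \lnot A)).
        × closes — contains both B and \lnot B.
      branch 2.2 (add \lnot (\lnot A \land (\lnot C \lor B))):
        \lnot (\lnot A \land (\lnot C \lor B)): β-rule — branch into \lnot \lnot A  //  \lnot (\lnot C \lor B).
          branch 2.2.1 (add \lnot \lnot A):
            ○ open, literals {A=T, B=T}.
          branch 2.2.2 (add \lnot (\lnot C \lor B)):
            \lnot (\lnot C \lor B): α-rule — add \lnot \lnot C, \lnot B.
            × closes — contains both B and \lnot B.
6 branches closed, 3 open.
Each open branch fixes some atoms; the unmentioned ones are free. Counting distinct full assignments: branch {A=F, B=F, C=F} (none free) contributes 1 new; branch {A=F, B=F, C=F} (none free) contributes 0 new; branch {A=T, B=T} (C) contributes 2 new. Total: 3.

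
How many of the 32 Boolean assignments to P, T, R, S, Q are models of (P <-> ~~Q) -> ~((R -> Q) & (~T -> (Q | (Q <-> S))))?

21

Initial set: {((P <-> ~~Q) -> ~((R -> Q) & (~T -> (Q | (Q <-> S)))))}.
((P <-> ~~Q) -> ~((R -> Q) & (~T -> (Q | (Q <-> S))))): β-rule — branch into ~(P <-> ~~Q)  //  ~((R -> Q) & (~T -> (Q | (Q <-> S)))).
  branch 1 (add ~(P <-> ~~Q)):
    ~(P <-> ~~Q): β-rule — branch into P, ~~~Q  //  ~P, ~~Q.
      branch 1.1 (add P, ~~~Q):
        ~~~Q: drop double negation, giving ~Q.
        ○ open, literals {P=true, Q=false}.
      branch 1.2 (add ~P, ~~Q):
        ~~Q: drop double negation, giving Q.
        ○ open, literals {P=false, Q=true}.
  branch 2 (add ~((R -> Q) & (~T -> (Q | (Q <-> S))))):
    ~((R -> Q) & (~T -> (Q | (Q <-> S)))): β-rule — branch into ~(R -> Q)  //  ~(~T -> (Q | (Q <-> S))).
      branch 2.1 (add ~(R -> Q)):
        ~(R -> Q): α-rule — add R, ~Q.
        ○ open, literals {Q=false, R=true}.
      branch 2.2 (add ~(~T -> (Q | (Q <-> S)))):
        ~(~T -> (Q | (Q <-> S))): α-rule — add ~T, ~(Q | (Q <-> S)).
        ~(Q | (Q <-> S)): α-rule — add ~Q, ~(Q <-> S).
        ~(Q <-> S): β-rule — branch into Q, ~S  //  ~Q, S.
          branch 2.2.1 (add Q, ~S):
            × closes — contains both Q and ~Q.
          branch 2.2.2 (add ~Q, S):
            ○ open, literals {Q=false, S=true, T=false}.
1 branch closed, 4 open.
Each open branch fixes some atoms; the unmentioned ones are free. Counting distinct full assignments: branch {P=true, Q=false} (T, R, S) contributes 8 new; branch {P=false, Q=true} (T, R, S) contributes 8 new; branch {Q=false, R=true} (P, T, S) contributes 4 new; branch {Q=false, S=true, T=false} (P, R) contributes 1 new. Total: 21.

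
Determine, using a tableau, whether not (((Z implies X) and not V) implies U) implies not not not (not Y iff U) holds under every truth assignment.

Assume the negation and expand:
Initial set: {not (not (((Z implies X) and not V) implies U) implies not not not (not Y iff U))}.
not (not (((Z implies X) and not V) implies U) implies not not not (not Y iff U)): α-rule — add not (((Z implies X) and not V) implies U), not not not not (not Y iff U).
not (((Z implies X) and not V) implies U): α-rule — add ((Z implies X) and not V), not U.
not not not not (not Y iff U): drop double negation, giving not not (not Y iff U).
((Z implies X) and not V): α-rule — add (Z implies X), not V.
not not (not Y iff U): β-rule — branch into not Y, U  //  not not Y, not U.
  branch 1 (add not Y, U):
    × closes — contains both U and not U.
  branch 2 (add not not Y, not U):
    (Z implies X): β-rule — branch into not Z  //  X.
      branch 2.1 (add not Z):
        ○ open, literals {U=false, V=false, Y=true, Z=false}.
      branch 2.2 (add X):
        ○ open, literals {U=false, V=false, X=true, Y=true}.
1 branch closed, 2 open.
An open branch gives a countermodel: U=false, V=false, Y=true, Z=false (unmentioned atoms arbitrary); under it the original formula is false.

Not valid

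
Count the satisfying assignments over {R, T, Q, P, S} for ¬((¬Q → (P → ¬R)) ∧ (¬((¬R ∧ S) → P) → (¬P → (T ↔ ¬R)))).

Initial set: {¬((¬Q → (P → ¬R)) ∧ (¬((¬R ∧ S) → P) → (¬P → (T ↔ ¬R))))}.
¬((¬Q → (P → ¬R)) ∧ (¬((¬R ∧ S) → P) → (¬P → (T ↔ ¬R)))): β-rule — branch into ¬(¬Q → (P → ¬R))  //  ¬(¬((¬R ∧ S) → P) → (¬P → (T ↔ ¬R))).
  branch 1 (add ¬(¬Q → (P → ¬R))):
    ¬(¬Q → (P → ¬R)): α-rule — add ¬Q, ¬(P → ¬R).
    ¬(P → ¬R): α-rule — add P, ¬¬R.
    ○ open, literals {P=1, Q=0, R=1}.
  branch 2 (add ¬(¬((¬R ∧ S) → P) → (¬P → (T ↔ ¬R)))):
    ¬(¬((¬R ∧ S) → P) → (¬P → (T ↔ ¬R))): α-rule — add ¬((¬R ∧ S) → P), ¬(¬P → (T ↔ ¬R)).
    ¬((¬R ∧ S) → P): α-rule — add (¬R ∧ S), ¬P.
    ¬(¬P → (T ↔ ¬R)): α-rule — add ¬P, ¬(T ↔ ¬R).
    (¬R ∧ S): α-rule — add ¬R, S.
    ¬(T ↔ ¬R): β-rule — branch into T, ¬¬R  //  ¬T, ¬R.
      branch 2.1 (add T, ¬¬R):
        × closes — contains both R and ¬R.
      branch 2.2 (add ¬T, ¬R):
        ○ open, literals {P=0, R=0, S=1, T=0}.
1 branch closed, 2 open.
Each open branch fixes some atoms; the unmentioned ones are free. Counting distinct full assignments: branch {P=1, Q=0, R=1} (T, S) contributes 4 new; branch {P=0, R=0, S=1, T=0} (Q) contributes 2 new. Total: 6.

6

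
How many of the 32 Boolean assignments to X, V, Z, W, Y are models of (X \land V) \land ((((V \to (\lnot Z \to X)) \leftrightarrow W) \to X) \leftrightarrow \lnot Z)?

Initial set: {((X \land V) \land ((((V \to (\lnot Z \to X)) \leftrightarrow W) \to X) \leftrightarrow \lnot Z))}.
((X \land V) \land ((((V \to (\lnot Z \to X)) \leftrightarrow W) \to X) \leftrightarrow \lnot Z)): α-rule — add (X \land V), ((((V \to (\lnot Z \to X)) \leftrightarrow W) \to X) \leftrightarrow \lnot Z).
(X \land V): α-rule — add X, V.
((((V \to (\lnot Z \to X)) \leftrightarrow W) \to X) \leftrightarrow \lnot Z): β-rule — branch into (((V \to (\lnot Z \to X)) \leftrightarrow W) \to X), \lnot Z  //  \lnot (((V \to (\lnot Z \to X)) \leftrightarrow W) \to X), \lnot \lnot Z.
  branch 1 (add (((V \to (\lnot Z \to X)) \leftrightarrow W) \to X), \lnot Z):
    (((V \to (\lnot Z \to X)) \leftrightarrow W) \to X): β-rule — branch into \lnot ((V \to (\lnot Z \to X)) \leftrightarrow W)  //  X.
      branch 1.1 (add \lnot ((V \to (\lnot Z \to X)) \leftrightarrow W)):
        \lnot ((V \to (\lnot Z \to X)) \leftrightarrow W): β-rule — branch into (V \to (\lnot Z \to X)), \lnot W  //  \lnot (V \to (\lnot Z \to X)), W.
          branch 1.1.1 (add (V \to (\lnot Z \to X)), \lnot W):
            (V \to (\lnot Z \to X)): β-rule — branch into \lnot V  //  (\lnot Z \to X).
              branch 1.1.1.1 (add \lnot V):
                × closes — contains both V and \lnot V.
              branch 1.1.1.2 (add (\lnot Z \to X)):
                (\lnot Z \to X): β-rule — branch into \lnot \lnot Z  //  X.
                  branch 1.1.1.2.1 (add \lnot \lnot Z):
                    × closes — contains both Z and \lnot Z.
                  branch 1.1.1.2.2 (add X):
                    ○ open, literals {V=true, W=false, X=true, Z=false}.
          branch 1.1.2 (add \lnot (V \to (\lnot Z \to X)), W):
            \lnot (V \to (\lnot Z \to X)): α-rule — add V, \lnot (\lnot Z \to X).
            \lnot (\lnot Z \to X): α-rule — add \lnot Z, \lnot X.
            × closes — contains both X and \lnot X.
      branch 1.2 (add X):
        ○ open, literals {V=true, X=true, Z=false}.
  branch 2 (add \lnot (((V \to (\lnot Z \to X)) \leftrightarrow W) \to X), \lnot \lnot Z):
    \lnot (((V \to (\lnot Z \to X)) \leftrightarrow W) \to X): α-rule — add ((V \to (\lnot Z \to X)) \leftrightarrow W), \lnot X.
    × closes — contains both X and \lnot X.
4 branches closed, 2 open.
Each open branch fixes some atoms; the unmentioned ones are free. Counting distinct full assignments: branch {V=true, W=false, X=true, Z=false} (Y) contributes 2 new; branch {V=true, X=true, Z=false} (W, Y) contributes 2 new. Total: 4.

4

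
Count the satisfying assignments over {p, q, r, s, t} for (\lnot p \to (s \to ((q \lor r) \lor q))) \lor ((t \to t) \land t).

31

Initial set: {((\lnot p \to (s \to ((q \lor r) \lor q))) \lor ((t \to t) \land t))}.
((\lnot p \to (s \to ((q \lor r) \lor q))) \lor ((t \to t) \land t)): β-rule — branch into (\lnot p \to (s \to ((q \lor r) \lor q)))  //  ((t \to t) \land t).
  branch 1 (add (\lnot p \to (s \to ((q \lor r) \lor q)))):
    (\lnot p \to (s \to ((q \lor r) \lor q))): β-rule — branch into \lnot \lnot p  //  (s \to ((q \lor r) \lor q)).
      branch 1.1 (add \lnot \lnot p):
        ○ open, literals {p=T}.
      branch 1.2 (add (s \to ((q \lor r) \lor q))):
        (s \to ((q \lor r) \lor q)): β-rule — branch into \lnot s  //  ((q \lor r) \lor q).
          branch 1.2.1 (add \lnot s):
            ○ open, literals {s=F}.
          branch 1.2.2 (add ((q \lor r) \lor q)):
            ((q \lor r) \lor q): β-rule — branch into (q \lor r)  //  q.
              branch 1.2.2.1 (add (q \lor r)):
                (q \lor r): β-rule — branch into q  //  r.
                  branch 1.2.2.1.1 (add q):
                    ○ open, literals {q=T}.
                  branch 1.2.2.1.2 (add r):
                    ○ open, literals {r=T}.
              branch 1.2.2.2 (add q):
                ○ open, literals {q=T}.
  branch 2 (add ((t \to t) \land t)):
    ((t \to t) \land t): α-rule — add (t \to t), t.
    (t \to t): β-rule — branch into \lnot t  //  t.
      branch 2.1 (add \lnot t):
        × closes — contains both t and \lnot t.
      branch 2.2 (add t):
        ○ open, literals {t=T}.
1 branch closed, 6 open.
Each open branch fixes some atoms; the unmentioned ones are free. Counting distinct full assignments: branch {p=T} (q, r, s, t) contributes 16 new; branch {s=F} (p, q, r, t) contributes 8 new; branch {q=T} (p, r, s, t) contributes 4 new; branch {r=T} (p, q, s, t) contributes 2 new; branch {q=T} (p, r, s, t) contributes 0 new; branch {t=T} (p, q, r, s) contributes 1 new. Total: 31.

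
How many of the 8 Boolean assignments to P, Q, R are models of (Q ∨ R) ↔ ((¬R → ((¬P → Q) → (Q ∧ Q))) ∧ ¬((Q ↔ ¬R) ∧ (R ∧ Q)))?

Initial set: {((Q ∨ R) ↔ ((¬R → ((¬P → Q) → (Q ∧ Q))) ∧ ¬((Q ↔ ¬R) ∧ (R ∧ Q))))}.
((Q ∨ R) ↔ ((¬R → ((¬P → Q) → (Q ∧ Q))) ∧ ¬((Q ↔ ¬R) ∧ (R ∧ Q)))): β-rule — branch into (Q ∨ R), ((¬R → ((¬P → Q) → (Q ∧ Q))) ∧ ¬((Q ↔ ¬R) ∧ (R ∧ Q)))  //  ¬(Q ∨ R), ¬((¬R → ((¬P → Q) → (Q ∧ Q))) ∧ ¬((Q ↔ ¬R) ∧ (R ∧ Q))).
  branch 1 (add (Q ∨ R), ((¬R → ((¬P → Q) → (Q ∧ Q))) ∧ ¬((Q ↔ ¬R) ∧ (R ∧ Q)))):
    ((¬R → ((¬P → Q) → (Q ∧ Q))) ∧ ¬((Q ↔ ¬R) ∧ (R ∧ Q))): α-rule — add (¬R → ((¬P → Q) → (Q ∧ Q))), ¬((Q ↔ ¬R) ∧ (R ∧ Q)).
    (Q ∨ R): β-rule — branch into Q  //  R.
      branch 1.1 (add Q):
        (¬R → ((¬P → Q) → (Q ∧ Q))): β-rule — branch into ¬¬R  //  ((¬P → Q) → (Q ∧ Q)).
          branch 1.1.1 (add ¬¬R):
            ¬((Q ↔ ¬R) ∧ (R ∧ Q)): β-rule — branch into ¬(Q ↔ ¬R)  //  ¬(R ∧ Q).
              branch 1.1.1.1 (add ¬(Q ↔ ¬R)):
                ¬(Q ↔ ¬R): β-rule — branch into Q, ¬¬R  //  ¬Q, ¬R.
                  branch 1.1.1.1.1 (add Q, ¬¬R):
                    ○ open, literals {Q=true, R=true}.
                  branch 1.1.1.1.2 (add ¬Q, ¬R):
                    × closes — contains both Q and ¬Q.
              branch 1.1.1.2 (add ¬(R ∧ Q)):
                ¬(R ∧ Q): β-rule — branch into ¬R  //  ¬Q.
                  branch 1.1.1.2.1 (add ¬R):
                    × closes — contains both R and ¬R.
                  branch 1.1.1.2.2 (add ¬Q):
                    × closes — contains both Q and ¬Q.
          branch 1.1.2 (add ((¬P → Q) → (Q ∧ Q))):
            ¬((Q ↔ ¬R) ∧ (R ∧ Q)): β-rule — branch into ¬(Q ↔ ¬R)  //  ¬(R ∧ Q).
              branch 1.1.2.1 (add ¬(Q ↔ ¬R)):
                ((¬P → Q) → (Q ∧ Q)): β-rule — branch into ¬(¬P → Q)  //  (Q ∧ Q).
                  branch 1.1.2.1.1 (add ¬(¬P → Q)):
                    ¬(¬P → Q): α-rule — add ¬P, ¬Q.
                    × closes — contains both Q and ¬Q.
                  branch 1.1.2.1.2 (add (Q ∧ Q)):
                    (Q ∧ Q): α-rule — add Q, Q.
                    ¬(Q ↔ ¬R): β-rule — branch into Q, ¬¬R  //  ¬Q, ¬R.
                      branch 1.1.2.1.2.1 (add Q, ¬¬R):
                        ○ open, literals {Q=true, R=true}.
                      branch 1.1.2.1.2.2 (add ¬Q, ¬R):
                        × closes — contains both Q and ¬Q.
              branch 1.1.2.2 (add ¬(R ∧ Q)):
                ((¬P → Q) → (Q ∧ Q)): β-rule — branch into ¬(¬P → Q)  //  (Q ∧ Q).
                  branch 1.1.2.2.1 (add ¬(¬P → Q)):
                    ¬(¬P → Q): α-rule — add ¬P, ¬Q.
                    × closes — contains both Q and ¬Q.
                  branch 1.1.2.2.2 (add (Q ∧ Q)):
                    (Q ∧ Q): α-rule — add Q, Q.
                    ¬(R ∧ Q): β-rule — branch into ¬R  //  ¬Q.
                      branch 1.1.2.2.2.1 (add ¬R):
                        ○ open, literals {Q=true, R=false}.
                      branch 1.1.2.2.2.2 (add ¬Q):
                        × closes — contains both Q and ¬Q.
      branch 1.2 (add R):
        (¬R → ((¬P → Q) → (Q ∧ Q))): β-rule — branch into ¬¬R  //  ((¬P → Q) → (Q ∧ Q)).
          branch 1.2.1 (add ¬¬R):
            ¬((Q ↔ ¬R) ∧ (R ∧ Q)): β-rule — branch into ¬(Q ↔ ¬R)  //  ¬(R ∧ Q).
              branch 1.2.1.1 (add ¬(Q ↔ ¬R)):
                ¬(Q ↔ ¬R): β-rule — branch into Q, ¬¬R  //  ¬Q, ¬R.
                  branch 1.2.1.1.1 (add Q, ¬¬R):
                    ○ open, literals {Q=true, R=true}.
                  branch 1.2.1.1.2 (add ¬Q, ¬R):
                    × closes — contains both R and ¬R.
              branch 1.2.1.2 (add ¬(R ∧ Q)):
                ¬(R ∧ Q): β-rule — branch into ¬R  //  ¬Q.
                  branch 1.2.1.2.1 (add ¬R):
                    × closes — contains both R and ¬R.
                  branch 1.2.1.2.2 (add ¬Q):
                    ○ open, literals {Q=false, R=true}.
          branch 1.2.2 (add ((¬P → Q) → (Q ∧ Q))):
            ¬((Q ↔ ¬R) ∧ (R ∧ Q)): β-rule — branch into ¬(Q ↔ ¬R)  //  ¬(R ∧ Q).
              branch 1.2.2.1 (add ¬(Q ↔ ¬R)):
                ((¬P → Q) → (Q ∧ Q)): β-rule — branch into ¬(¬P → Q)  //  (Q ∧ Q).
                  branch 1.2.2.1.1 (add ¬(¬P → Q)):
                    ¬(¬P → Q): α-rule — add ¬P, ¬Q.
                    ¬(Q ↔ ¬R): β-rule — branch into Q, ¬¬R  //  ¬Q, ¬R.
                      branch 1.2.2.1.1.1 (add Q, ¬¬R):
                        × closes — contains both Q and ¬Q.
                      branch 1.2.2.1.1.2 (add ¬Q, ¬R):
                        × closes — contains both R and ¬R.
                  branch 1.2.2.1.2 (add (Q ∧ Q)):
                    (Q ∧ Q): α-rule — add Q, Q.
                    ¬(Q ↔ ¬R): β-rule — branch into Q, ¬¬R  //  ¬Q, ¬R.
                      branch 1.2.2.1.2.1 (add Q, ¬¬R):
                        ○ open, literals {Q=true, R=true}.
                      branch 1.2.2.1.2.2 (add ¬Q, ¬R):
                        × closes — contains both Q and ¬Q.
              branch 1.2.2.2 (add ¬(R ∧ Q)):
                ((¬P → Q) → (Q ∧ Q)): β-rule — branch into ¬(¬P → Q)  //  (Q ∧ Q).
                  branch 1.2.2.2.1 (add ¬(¬P → Q)):
                    ¬(¬P → Q): α-rule — add ¬P, ¬Q.
                    ¬(R ∧ Q): β-rule — branch into ¬R  //  ¬Q.
                      branch 1.2.2.2.1.1 (add ¬R):
                        × closes — contains both R and ¬R.
                      branch 1.2.2.2.1.2 (add ¬Q):
                        ○ open, literals {P=false, Q=false, R=true}.
                  branch 1.2.2.2.2 (add (Q ∧ Q)):
                    (Q ∧ Q): α-rule — add Q, Q.
                    ¬(R ∧ Q): β-rule — branch into ¬R  //  ¬Q.
                      branch 1.2.2.2.2.1 (add ¬R):
                        × closes — contains both R and ¬R.
                      branch 1.2.2.2.2.2 (add ¬Q):
                        × closes — contains both Q and ¬Q.
  branch 2 (add ¬(Q ∨ R), ¬((¬R → ((¬P → Q) → (Q ∧ Q))) ∧ ¬((Q ↔ ¬R) ∧ (R ∧ Q)))):
    ¬(Q ∨ R): α-rule — add ¬Q, ¬R.
    ¬((¬R → ((¬P → Q) → (Q ∧ Q))) ∧ ¬((Q ↔ ¬R) ∧ (R ∧ Q))): β-rule — branch into ¬(¬R → ((¬P → Q) → (Q ∧ Q)))  //  ¬¬((Q ↔ ¬R) ∧ (R ∧ Q)).
      branch 2.1 (add ¬(¬R → ((¬P → Q) → (Q ∧ Q)))):
        ¬(¬R → ((¬P → Q) → (Q ∧ Q))): α-rule — add ¬R, ¬((¬P → Q) → (Q ∧ Q)).
        ¬((¬P → Q) → (Q ∧ Q)): α-rule — add (¬P → Q), ¬(Q ∧ Q).
        (¬P → Q): β-rule — branch into ¬¬P  //  Q.
          branch 2.1.1 (add ¬¬P):
            ¬(Q ∧ Q): β-rule — branch into ¬Q  //  ¬Q.
              branch 2.1.1.1 (add ¬Q):
                ○ open, literals {P=true, Q=false, R=false}.
              branch 2.1.1.2 (add ¬Q):
                ○ open, literals {P=true, Q=false, R=false}.
          branch 2.1.2 (add Q):
            × closes — contains both Q and ¬Q.
      branch 2.2 (add ¬¬((Q ↔ ¬R) ∧ (R ∧ Q))):
        ¬¬((Q ↔ ¬R) ∧ (R ∧ Q)): α-rule — add (Q ↔ ¬R), (R ∧ Q).
        (R ∧ Q): α-rule — add R, Q.
        × closes — contains both R and ¬R.
17 branches closed, 9 open.
Each open branch fixes some atoms; the unmentioned ones are free. Counting distinct full assignments: branch {Q=true, R=true} (P) contributes 2 new; branch {Q=true, R=true} (P) contributes 0 new; branch {Q=true, R=false} (P) contributes 2 new; branch {Q=true, R=true} (P) contributes 0 new; branch {Q=false, R=true} (P) contributes 2 new; branch {Q=true, R=true} (P) contributes 0 new; branch {P=false, Q=false, R=true} (none free) contributes 0 new; branch {P=true, Q=false, R=false} (none free) contributes 1 new; branch {P=true, Q=false, R=false} (none free) contributes 0 new. Total: 7.

7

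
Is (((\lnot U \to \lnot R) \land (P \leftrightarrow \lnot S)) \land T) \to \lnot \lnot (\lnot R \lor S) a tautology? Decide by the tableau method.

Not valid

Assume the negation and expand:
Initial set: {F ((((\lnot U \to \lnot R) \land (P \leftrightarrow \lnot S)) \land T) \to \lnot \lnot (\lnot R \lor S))}.
F ((((\lnot U \to \lnot R) \land (P \leftrightarrow \lnot S)) \land T) \to \lnot \lnot (\lnot R \lor S)): α-rule — add T (((\lnot U \to \lnot R) \land (P \leftrightarrow \lnot S)) \land T), F \lnot \lnot (\lnot R \lor S).
T (((\lnot U \to \lnot R) \land (P \leftrightarrow \lnot S)) \land T): α-rule — add T ((\lnot U \to \lnot R) \land (P \leftrightarrow \lnot S)), T T.
F \lnot \lnot (\lnot R \lor S): drop double negation, giving F (\lnot R \lor S).
T ((\lnot U \to \lnot R) \land (P \leftrightarrow \lnot S)): α-rule — add T (\lnot U \to \lnot R), T (P \leftrightarrow \lnot S).
F (\lnot R \lor S): α-rule — add F \lnot R, F S.
T (\lnot U \to \lnot R): β-rule — branch into F \lnot U  //  T \lnot R.
  branch 1 (add F \lnot U):
    T (P \leftrightarrow \lnot S): β-rule — branch into T P, T \lnot S  //  F P, F \lnot S.
      branch 1.1 (add T P, T \lnot S):
        ○ open, literals {P=1, R=1, S=0, T=1, U=1}.
      branch 1.2 (add F P, F \lnot S):
        × closes — contains both S and \lnot S.
  branch 2 (add T \lnot R):
    × closes — contains both R and \lnot R.
2 branches closed, 1 open.
An open branch gives a countermodel: P=1, R=1, S=0, T=1, U=1 (unmentioned atoms arbitrary); under it the original formula is false.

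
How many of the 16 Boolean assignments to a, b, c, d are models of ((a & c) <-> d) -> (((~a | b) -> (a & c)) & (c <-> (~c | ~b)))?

Initial set: {(((a & c) <-> d) -> (((~a | b) -> (a & c)) & (c <-> (~c | ~b))))}.
(((a & c) <-> d) -> (((~a | b) -> (a & c)) & (c <-> (~c | ~b)))): β-rule — branch into ~((a & c) <-> d)  //  (((~a | b) -> (a & c)) & (c <-> (~c | ~b))).
  branch 1 (add ~((a & c) <-> d)):
    ~((a & c) <-> d): β-rule — branch into (a & c), ~d  //  ~(a & c), d.
      branch 1.1 (add (a & c), ~d):
        (a & c): α-rule — add a, c.
        ○ open, literals {a=T, c=T, d=F}.
      branch 1.2 (add ~(a & c), d):
        ~(a & c): β-rule — branch into ~a  //  ~c.
          branch 1.2.1 (add ~a):
            ○ open, literals {a=F, d=T}.
          branch 1.2.2 (add ~c):
            ○ open, literals {c=F, d=T}.
  branch 2 (add (((~a | b) -> (a & c)) & (c <-> (~c | ~b)))):
    (((~a | b) -> (a & c)) & (c <-> (~c | ~b))): α-rule — add ((~a | b) -> (a & c)), (c <-> (~c | ~b)).
    ((~a | b) -> (a & c)): β-rule — branch into ~(~a | b)  //  (a & c).
      branch 2.1 (add ~(~a | b)):
        ~(~a | b): α-rule — add ~~a, ~b.
        (c <-> (~c | ~b)): β-rule — branch into c, (~c | ~b)  //  ~c, ~(~c | ~b).
          branch 2.1.1 (add c, (~c | ~b)):
            (~c | ~b): β-rule — branch into ~c  //  ~b.
              branch 2.1.1.1 (add ~c):
                × closes — contains both c and ~c.
              branch 2.1.1.2 (add ~b):
                ○ open, literals {a=T, b=F, c=T}.
          branch 2.1.2 (add ~c, ~(~c | ~b)):
            ~(~c | ~b): α-rule — add ~~c, ~~b.
            × closes — contains both c and ~c.
      branch 2.2 (add (a & c)):
        (a & c): α-rule — add a, c.
        (c <-> (~c | ~b)): β-rule — branch into c, (~c | ~b)  //  ~c, ~(~c | ~b).
          branch 2.2.1 (add c, (~c | ~b)):
            (~c | ~b): β-rule — branch into ~c  //  ~b.
              branch 2.2.1.1 (add ~c):
                × closes — contains both c and ~c.
              branch 2.2.1.2 (add ~b):
                ○ open, literals {a=T, b=F, c=T}.
          branch 2.2.2 (add ~c, ~(~c | ~b)):
            × closes — contains both c and ~c.
4 branches closed, 5 open.
Each open branch fixes some atoms; the unmentioned ones are free. Counting distinct full assignments: branch {a=T, c=T, d=F} (b) contributes 2 new; branch {a=F, d=T} (b, c) contributes 4 new; branch {c=F, d=T} (a, b) contributes 2 new; branch {a=T, b=F, c=T} (d) contributes 1 new; branch {a=T, b=F, c=T} (d) contributes 0 new. Total: 9.

9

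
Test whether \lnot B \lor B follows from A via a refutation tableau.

Yes

Initial set: {A; \lnot (\lnot B \lor B)}.
\lnot (\lnot B \lor B): α-rule — add \lnot \lnot B, \lnot B.
× closes — contains both B and \lnot B.
All 1 branch closes.
Every branch closed, so the premises entail the conclusion.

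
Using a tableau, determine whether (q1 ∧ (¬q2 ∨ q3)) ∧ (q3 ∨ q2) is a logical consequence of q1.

No

Initial set: {q1; ¬((q1 ∧ (¬q2 ∨ q3)) ∧ (q3 ∨ q2))}.
¬((q1 ∧ (¬q2 ∨ q3)) ∧ (q3 ∨ q2)): β-rule — branch into ¬(q1 ∧ (¬q2 ∨ q3))  //  ¬(q3 ∨ q2).
  branch 1 (add ¬(q1 ∧ (¬q2 ∨ q3))):
    ¬(q1 ∧ (¬q2 ∨ q3)): β-rule — branch into ¬q1  //  ¬(¬q2 ∨ q3).
      branch 1.1 (add ¬q1):
        × closes — contains both q1 and ¬q1.
      branch 1.2 (add ¬(¬q2 ∨ q3)):
        ¬(¬q2 ∨ q3): α-rule — add ¬¬q2, ¬q3.
        ○ open, literals {q1=true, q2=true, q3=false}.
  branch 2 (add ¬(q3 ∨ q2)):
    ¬(q3 ∨ q2): α-rule — add ¬q3, ¬q2.
    ○ open, literals {q1=true, q2=false, q3=false}.
1 branch closed, 2 open.
An open branch gives a countermodel: q1=true, q2=true, q3=false (unmentioned atoms arbitrary); the premises hold there but the conclusion fails.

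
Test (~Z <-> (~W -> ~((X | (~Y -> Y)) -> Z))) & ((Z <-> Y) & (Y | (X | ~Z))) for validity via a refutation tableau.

Not valid

Assume the negation and expand:
Initial set: {~((~Z <-> (~W -> ~((X | (~Y -> Y)) -> Z))) & ((Z <-> Y) & (Y | (X | ~Z))))}.
~((~Z <-> (~W -> ~((X | (~Y -> Y)) -> Z))) & ((Z <-> Y) & (Y | (X | ~Z)))): β-rule — branch into ~(~Z <-> (~W -> ~((X | (~Y -> Y)) -> Z)))  //  ~((Z <-> Y) & (Y | (X | ~Z))).
  branch 1 (add ~(~Z <-> (~W -> ~((X | (~Y -> Y)) -> Z)))):
    ~(~Z <-> (~W -> ~((X | (~Y -> Y)) -> Z))): β-rule — branch into ~Z, ~(~W -> ~((X | (~Y -> Y)) -> Z))  //  ~~Z, (~W -> ~((X | (~Y -> Y)) -> Z)).
      branch 1.1 (add ~Z, ~(~W -> ~((X | (~Y -> Y)) -> Z))):
        ~(~W -> ~((X | (~Y -> Y)) -> Z)): α-rule — add ~W, ~~((X | (~Y -> Y)) -> Z).
        ~~((X | (~Y -> Y)) -> Z): β-rule — branch into ~(X | (~Y -> Y))  //  Z.
          branch 1.1.1 (add ~(X | (~Y -> Y))):
            ~(X | (~Y -> Y)): α-rule — add ~X, ~(~Y -> Y).
            ~(~Y -> Y): α-rule — add ~Y, ~Y.
            ○ open, literals {W=false, X=false, Y=false, Z=false}.
          branch 1.1.2 (add Z):
            × closes — contains both Z and ~Z.
      branch 1.2 (add ~~Z, (~W -> ~((X | (~Y -> Y)) -> Z))):
        (~W -> ~((X | (~Y -> Y)) -> Z)): β-rule — branch into ~~W  //  ~((X | (~Y -> Y)) -> Z).
          branch 1.2.1 (add ~~W):
            ○ open, literals {W=true, Z=true}.
          branch 1.2.2 (add ~((X | (~Y -> Y)) -> Z)):
            ~((X | (~Y -> Y)) -> Z): α-rule — add (X | (~Y -> Y)), ~Z.
            × closes — contains both Z and ~Z.
  branch 2 (add ~((Z <-> Y) & (Y | (X | ~Z)))):
    ~((Z <-> Y) & (Y | (X | ~Z))): β-rule — branch into ~(Z <-> Y)  //  ~(Y | (X | ~Z)).
      branch 2.1 (add ~(Z <-> Y)):
        ~(Z <-> Y): β-rule — branch into Z, ~Y  //  ~Z, Y.
          branch 2.1.1 (add Z, ~Y):
            ○ open, literals {Y=false, Z=true}.
          branch 2.1.2 (add ~Z, Y):
            ○ open, literals {Y=true, Z=false}.
      branch 2.2 (add ~(Y | (X | ~Z))):
        ~(Y | (X | ~Z)): α-rule — add ~Y, ~(X | ~Z).
        ~(X | ~Z): α-rule — add ~X, ~~Z.
        ○ open, literals {X=false, Y=false, Z=true}.
2 branches closed, 5 open.
An open branch gives a countermodel: W=false, X=false, Y=false, Z=false (unmentioned atoms arbitrary); under it the original formula is false.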